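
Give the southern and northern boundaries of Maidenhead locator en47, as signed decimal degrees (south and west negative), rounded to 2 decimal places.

47.00, 48.00

Field E=4, N=13: +4·20° lon, +13·10° lat → SW at lon -100°, lat 40°.
Square 4, 7: +4·2° lon, +7·1° lat → SW at lon -92°, lat 47°.
Cell spans 2° lon × 1° lat.
south 47.00, north 48.00.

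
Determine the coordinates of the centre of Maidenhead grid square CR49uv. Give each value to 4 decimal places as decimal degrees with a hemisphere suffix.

89.8958° N, 130.2917° W

Field C=2, R=17: +2·20° lon, +17·10° lat → SW at lon -140°, lat 80°.
Square 4, 9: +4·2° lon, +9·1° lat → SW at lon -132°, lat 89°.
Subsquare u=20, v=21: +20·0.0833333° lon, +21·0.0416667° lat → SW at lon -130.333°, lat 89.875°.
Cell spans 0.0833333° lon × 0.0416667° lat. Centre is SW corner plus half of each.
latitude 89.8958° N, longitude 130.2917° W.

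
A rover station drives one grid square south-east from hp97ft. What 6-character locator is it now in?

HP97gs

Longitude subsquare f = 5; +1 → 6 = g.
Latitude subsquare t = 19; −1 → 18 = s.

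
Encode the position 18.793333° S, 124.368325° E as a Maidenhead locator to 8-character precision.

Add 180° to longitude and 90° to latitude: 304.36833, 71.20667.
Field: 304.36833/20 → 15 → P, 71.20667/10 → 7 → H; chars PH.
Square: 4.36833/2 → 2, 1.20667/1 → 1; chars 21.
Subsquare: 0.36833/0.0833333 → 4 → e, 0.20667/0.0416667 → 4 → e; chars ee.
Extended square: 0.03499/0.00833333 → 4, 0.04000/0.00416667 → 9; chars 49.

PH21ee49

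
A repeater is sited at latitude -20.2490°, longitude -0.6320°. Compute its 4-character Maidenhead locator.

IG99

Add 180° to longitude and 90° to latitude: 179.37, 69.75.
Field: lon ⌊179.37/20⌋ = 8 → I; lat ⌊69.75/10⌋ = 6 → G.
Square: lon ⌊19.37/2⌋ = 9; lat ⌊9.75/1⌋ = 9.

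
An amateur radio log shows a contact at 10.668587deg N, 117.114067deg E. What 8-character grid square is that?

OK80nq30

Shift to the Maidenhead origin (180°W, 90°S): lon 297.11407, lat 100.66859.
Field: lon ⌊297.11407/20⌋ = 14 → O; lat ⌊100.66859/10⌋ = 10 → K.
Square: lon ⌊17.11407/2⌋ = 8; lat ⌊0.66859/1⌋ = 0.
Subsquare: lon ⌊1.11407/0.0833333⌋ = 13 → n; lat ⌊0.66859/0.0416667⌋ = 16 → q.
Extended square: lon ⌊0.03073/0.00833333⌋ = 3; lat ⌊0.00192/0.00416667⌋ = 0.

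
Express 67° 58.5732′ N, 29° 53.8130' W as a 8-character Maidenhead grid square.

HP57bx24

Offset from 180°W / 90°S: lon 150.10312°, lat 157.97622°.
Field: lon ⌊150.10312/20⌋ = 7 → H; lat ⌊157.97622/10⌋ = 15 → P.
Square: lon ⌊10.10312/2⌋ = 5; lat ⌊7.97622/1⌋ = 7.
Subsquare: lon ⌊0.10312/0.0833333⌋ = 1 → b; lat ⌊0.97622/0.0416667⌋ = 23 → x.
Extended square: lon ⌊0.01978/0.00833333⌋ = 2; lat ⌊0.01789/0.00416667⌋ = 4.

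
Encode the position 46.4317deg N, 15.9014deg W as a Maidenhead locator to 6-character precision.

Offset from 180°W / 90°S: lon 164.0986°, lat 136.4317°.
Field (20°×10°, letters A–R): 164.0986/20 → 8 → I, 136.4317/10 → 13 → N; chars IN.
Square (2°×1°, digits 0–9): 4.0986/2 → 2, 6.4317/1 → 6; chars 26.
Subsquare (5′×2.5′, letters a–x): 0.0986/0.0833333 → 1 → b, 0.4317/0.0416667 → 10 → k; chars bk.

IN26bk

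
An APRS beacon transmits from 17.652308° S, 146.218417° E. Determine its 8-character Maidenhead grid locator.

QH32ci63

Shift to the Maidenhead origin (180°W, 90°S): lon 326.21842, lat 72.34769.
Field: lon ⌊326.21842/20⌋ = 16 → Q; lat ⌊72.34769/10⌋ = 7 → H.
Square: lon ⌊6.21842/2⌋ = 3; lat ⌊2.34769/1⌋ = 2.
Subsquare: lon ⌊0.21842/0.0833333⌋ = 2 → c; lat ⌊0.34769/0.0416667⌋ = 8 → i.
Extended square: lon ⌊0.05175/0.00833333⌋ = 6; lat ⌊0.01436/0.00416667⌋ = 3.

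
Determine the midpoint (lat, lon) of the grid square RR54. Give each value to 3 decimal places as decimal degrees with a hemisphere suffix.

Field R=17, R=17: +17·20° lon, +17·10° lat → SW at lon 160°, lat 80°.
Square 5, 4: +5·2° lon, +4·1° lat → SW at lon 170°, lat 84°.
Cell spans 2° lon × 1° lat. Centre is SW corner plus half of each.
latitude 84.500° N, longitude 171.000° E.

84.500° N, 171.000° E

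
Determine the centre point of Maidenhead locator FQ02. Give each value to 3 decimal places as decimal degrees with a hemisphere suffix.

72.500° N, 79.000° W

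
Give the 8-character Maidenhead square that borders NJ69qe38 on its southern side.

Latitude extended square 8; −1 → 7.
The longitude characters are unchanged.

NJ69qe37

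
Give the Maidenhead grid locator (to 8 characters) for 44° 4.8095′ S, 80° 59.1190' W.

Offset from 180°W / 90°S: lon 99.01468°, lat 45.91984°.
Field: 99.01468/20 → 4 → E, 45.91984/10 → 4 → E; chars EE.
Square: 19.01468/2 → 9, 5.91984/1 → 5; chars 95.
Subsquare: 1.01468/0.0833333 → 12 → m, 0.91984/0.0416667 → 22 → w; chars mw.
Extended square: 0.01468/0.00833333 → 1, 0.00317/0.00416667 → 0; chars 10.

EE95mw10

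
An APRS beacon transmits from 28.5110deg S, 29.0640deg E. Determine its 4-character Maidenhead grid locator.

Offset from 180°W / 90°S: lon 209.06°, lat 61.49°.
Field (20°×10°, letters A–R): 209.06/20 → 10 → K, 61.49/10 → 6 → G; chars KG.
Square (2°×1°, digits 0–9): 9.06/2 → 4, 1.49/1 → 1; chars 41.

KG41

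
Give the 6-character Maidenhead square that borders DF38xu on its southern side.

DF38xt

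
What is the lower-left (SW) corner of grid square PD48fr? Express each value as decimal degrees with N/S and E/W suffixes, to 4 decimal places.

51.2917° S, 128.4167° E

Field P=15, D=3: +15·20° lon, +3·10° lat → SW at lon 120°, lat -60°.
Square 4, 8: +4·2° lon, +8·1° lat → SW at lon 128°, lat -52°.
Subsquare f=5, r=17: +5·0.0833333° lon, +17·0.0416667° lat → SW at lon 128.417°, lat -51.2917°.
latitude 51.2917° S, longitude 128.4167° E.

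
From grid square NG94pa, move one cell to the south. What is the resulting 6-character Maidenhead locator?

Latitude subsquare a = 0; −1 → -1, wraps to 23 = x, carry into square.
Latitude square 4; −1 → 3.
The longitude characters are unchanged.

NG93px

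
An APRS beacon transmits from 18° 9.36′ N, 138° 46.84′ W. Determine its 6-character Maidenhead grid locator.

Add 180° to longitude and 90° to latitude: 41.2193, 108.1560.
Field: 41.2193/20 → 2 → C, 108.1560/10 → 10 → K; chars CK.
Square: 1.2193/2 → 0, 8.1560/1 → 8; chars 08.
Subsquare: 1.2193/0.0833333 → 14 → o, 0.1560/0.0416667 → 3 → d; chars od.

CK08od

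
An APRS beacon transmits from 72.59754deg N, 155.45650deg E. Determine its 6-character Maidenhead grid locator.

QQ72ro

Shift to the Maidenhead origin (180°W, 90°S): lon 335.4565, lat 162.5975.
Field (20°×10°, letters A–R): lon ⌊335.4565/20⌋ = 16 → Q; lat ⌊162.5975/10⌋ = 16 → Q.
Square (2°×1°, digits 0–9): lon ⌊15.4565/2⌋ = 7; lat ⌊2.5975/1⌋ = 2.
Subsquare (5′×2.5′, letters a–x): lon ⌊1.4565/0.0833333⌋ = 17 → r; lat ⌊0.5975/0.0416667⌋ = 14 → o.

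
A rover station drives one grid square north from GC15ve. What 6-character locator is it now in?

Latitude subsquare e = 4; +1 → 5 = f.
The longitude characters are unchanged.

GC15vf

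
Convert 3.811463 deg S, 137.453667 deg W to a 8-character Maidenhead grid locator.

CI16ge55

Add 180° to longitude and 90° to latitude: 42.54633, 86.18854.
Field (20°×10°, letters A–R): 42.54633/20 → 2 → C, 86.18854/10 → 8 → I; chars CI.
Square (2°×1°, digits 0–9): 2.54633/2 → 1, 6.18854/1 → 6; chars 16.
Subsquare (5′×2.5′, letters a–x): 0.54633/0.0833333 → 6 → g, 0.18854/0.0416667 → 4 → e; chars ge.
Extended square (30″×15″, digits 0–9): 0.04633/0.00833333 → 5, 0.02187/0.00416667 → 5; chars 55.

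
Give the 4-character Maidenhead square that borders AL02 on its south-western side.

RL91

Longitude square 0; −1 → -1, wraps to 9, carry into field.
Longitude field A = 0; −1 → -1, wraps to 17 = R, wrapping around the antimeridian.
Latitude square 2; −1 → 1.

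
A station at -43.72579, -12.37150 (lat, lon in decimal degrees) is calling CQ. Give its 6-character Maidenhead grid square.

IE36tg

Add 180° to longitude and 90° to latitude: 167.6285, 46.2742.
Field: 167.6285/20 → 8 → I, 46.2742/10 → 4 → E; chars IE.
Square: 7.6285/2 → 3, 6.2742/1 → 6; chars 36.
Subsquare: 1.6285/0.0833333 → 19 → t, 0.2742/0.0416667 → 6 → g; chars tg.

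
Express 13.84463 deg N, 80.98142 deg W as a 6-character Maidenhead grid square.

EK93mu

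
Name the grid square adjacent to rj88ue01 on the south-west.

Longitude extended square 0; −1 → -1, wraps to 9, carry into subsquare.
Longitude subsquare u = 20; −1 → 19 = t.
Latitude extended square 1; −1 → 0.

RJ88te90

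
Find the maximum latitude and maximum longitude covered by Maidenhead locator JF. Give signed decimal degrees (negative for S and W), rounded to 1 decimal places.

Field J=9, F=5: +9·20° lon, +5·10° lat → SW at lon 0°, lat -40°.
Cell spans 20° lon × 10° lat. NE corner is SW corner plus one full cell.
latitude -30.0, longitude 20.0.

-30.0, 20.0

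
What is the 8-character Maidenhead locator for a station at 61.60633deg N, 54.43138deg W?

Offset from 180°W / 90°S: lon 125.56862°, lat 151.60633°.
Field: 125.56862/20 → 6 → G, 151.60633/10 → 15 → P; chars GP.
Square: 5.56862/2 → 2, 1.60633/1 → 1; chars 21.
Subsquare: 1.56862/0.0833333 → 18 → s, 0.60633/0.0416667 → 14 → o; chars so.
Extended square: 0.06862/0.00833333 → 8, 0.02300/0.00416667 → 5; chars 85.

GP21so85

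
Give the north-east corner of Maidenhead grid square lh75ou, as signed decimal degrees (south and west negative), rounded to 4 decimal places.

-14.1250, 55.2500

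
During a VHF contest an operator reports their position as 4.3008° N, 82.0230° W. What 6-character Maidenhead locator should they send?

Offset from 180°W / 90°S: lon 97.9770°, lat 94.3008°.
Field: lon ⌊97.9770/20⌋ = 4 → E; lat ⌊94.3008/10⌋ = 9 → J.
Square: lon ⌊17.9770/2⌋ = 8; lat ⌊4.3008/1⌋ = 4.
Subsquare: lon ⌊1.9770/0.0833333⌋ = 23 → x; lat ⌊0.3008/0.0416667⌋ = 7 → h.

EJ84xh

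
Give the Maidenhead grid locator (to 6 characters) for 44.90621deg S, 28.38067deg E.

KE45ec

Add 180° to longitude and 90° to latitude: 208.3807, 45.0938.
Field: 208.3807/20 → 10 → K, 45.0938/10 → 4 → E; chars KE.
Square: 8.3807/2 → 4, 5.0938/1 → 5; chars 45.
Subsquare: 0.3807/0.0833333 → 4 → e, 0.0938/0.0416667 → 2 → c; chars ec.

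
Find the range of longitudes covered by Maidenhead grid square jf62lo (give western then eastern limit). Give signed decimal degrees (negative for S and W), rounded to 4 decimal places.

Field J=9, F=5: +9·20° lon, +5·10° lat → SW at lon 0°, lat -40°.
Square 6, 2: +6·2° lon, +2·1° lat → SW at lon 12°, lat -38°.
Subsquare l=11, o=14: +11·0.0833333° lon, +14·0.0416667° lat → SW at lon 12.9167°, lat -37.4167°.
Cell spans 0.0833333° lon × 0.0416667° lat.
west 12.9167, east 13.0000.

12.9167, 13.0000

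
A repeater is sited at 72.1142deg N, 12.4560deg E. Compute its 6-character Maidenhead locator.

Offset from 180°W / 90°S: lon 192.4560°, lat 162.1142°.
Field: 192.4560/20 → 9 → J, 162.1142/10 → 16 → Q; chars JQ.
Square: 12.4560/2 → 6, 2.1142/1 → 2; chars 62.
Subsquare: 0.4560/0.0833333 → 5 → f, 0.1142/0.0416667 → 2 → c; chars fc.

JQ62fc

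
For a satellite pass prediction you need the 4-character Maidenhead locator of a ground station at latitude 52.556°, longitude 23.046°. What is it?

KO12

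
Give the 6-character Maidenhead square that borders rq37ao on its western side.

RQ27xo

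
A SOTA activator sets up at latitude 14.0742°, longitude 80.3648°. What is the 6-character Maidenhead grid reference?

NK04eb

Shift to the Maidenhead origin (180°W, 90°S): lon 260.3648, lat 104.0742.
Field (20°×10°, letters A–R): 260.3648/20 → 13 → N, 104.0742/10 → 10 → K; chars NK.
Square (2°×1°, digits 0–9): 0.3648/2 → 0, 4.0742/1 → 4; chars 04.
Subsquare (5′×2.5′, letters a–x): 0.3648/0.0833333 → 4 → e, 0.0742/0.0416667 → 1 → b; chars eb.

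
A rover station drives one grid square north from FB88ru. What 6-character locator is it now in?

FB88rv

Latitude subsquare u = 20; +1 → 21 = v.
The longitude characters are unchanged.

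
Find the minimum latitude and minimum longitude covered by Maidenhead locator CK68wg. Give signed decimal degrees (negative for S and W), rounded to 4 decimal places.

18.2500, -126.1667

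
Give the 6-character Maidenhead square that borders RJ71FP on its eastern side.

RJ71gp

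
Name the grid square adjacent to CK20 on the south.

Latitude square 0; −1 → -1, wraps to 9, carry into field.
Latitude field K = 10; −1 → 9 = J.
The longitude characters are unchanged.

CJ29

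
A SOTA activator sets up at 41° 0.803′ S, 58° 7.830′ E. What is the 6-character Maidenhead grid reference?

Add 180° to longitude and 90° to latitude: 238.1305, 48.9866.
Field: 238.1305/20 → 11 → L, 48.9866/10 → 4 → E; chars LE.
Square: 18.1305/2 → 9, 8.9866/1 → 8; chars 98.
Subsquare: 0.1305/0.0833333 → 1 → b, 0.9866/0.0416667 → 23 → x; chars bx.

LE98bx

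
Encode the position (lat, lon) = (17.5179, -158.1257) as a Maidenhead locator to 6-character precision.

Add 180° to longitude and 90° to latitude: 21.8743, 107.5179.
Field: 21.8743/20 → 1 → B, 107.5179/10 → 10 → K; chars BK.
Square: 1.8743/2 → 0, 7.5179/1 → 7; chars 07.
Subsquare: 1.8743/0.0833333 → 22 → w, 0.5179/0.0416667 → 12 → m; chars wm.

BK07wm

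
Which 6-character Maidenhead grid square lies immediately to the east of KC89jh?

Longitude subsquare j = 9; +1 → 10 = k.
The latitude characters are unchanged.

KC89kh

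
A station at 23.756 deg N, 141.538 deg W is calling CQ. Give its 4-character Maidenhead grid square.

BL93

Add 180° to longitude and 90° to latitude: 38.46, 113.76.
Field: lon ⌊38.46/20⌋ = 1 → B; lat ⌊113.76/10⌋ = 11 → L.
Square: lon ⌊18.46/2⌋ = 9; lat ⌊3.76/1⌋ = 3.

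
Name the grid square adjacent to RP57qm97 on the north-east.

Longitude extended square 9; +1 → 10, wraps to 0, carry into subsquare.
Longitude subsquare q = 16; +1 → 17 = r.
Latitude extended square 7; +1 → 8.

RP57rm08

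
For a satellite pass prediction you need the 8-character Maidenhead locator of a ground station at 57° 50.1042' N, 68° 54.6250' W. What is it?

Shift to the Maidenhead origin (180°W, 90°S): lon 111.08958, lat 147.83507.
Field (20°×10°, letters A–R): 111.08958/20 → 5 → F, 147.83507/10 → 14 → O; chars FO.
Square (2°×1°, digits 0–9): 11.08958/2 → 5, 7.83507/1 → 7; chars 57.
Subsquare (5′×2.5′, letters a–x): 1.08958/0.0833333 → 13 → n, 0.83507/0.0416667 → 20 → u; chars nu.
Extended square (30″×15″, digits 0–9): 0.00625/0.00833333 → 0, 0.00174/0.00416667 → 0; chars 00.

FO57nu00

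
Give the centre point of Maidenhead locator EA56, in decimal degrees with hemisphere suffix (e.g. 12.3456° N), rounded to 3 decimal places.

83.500° S, 89.000° W

Field E=4, A=0: +4·20° lon, +0·10° lat → SW at lon -100°, lat -90°.
Square 5, 6: +5·2° lon, +6·1° lat → SW at lon -90°, lat -84°.
Cell spans 2° lon × 1° lat. Centre is SW corner plus half of each.
latitude 83.500° S, longitude 89.000° W.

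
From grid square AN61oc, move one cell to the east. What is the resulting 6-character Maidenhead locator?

AN61pc

Longitude subsquare o = 14; +1 → 15 = p.
The latitude characters are unchanged.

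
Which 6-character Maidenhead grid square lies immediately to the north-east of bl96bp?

BL96cq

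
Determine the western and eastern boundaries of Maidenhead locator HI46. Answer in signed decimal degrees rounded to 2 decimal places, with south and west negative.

Field H=7, I=8: +7·20° lon, +8·10° lat → SW at lon -40°, lat -10°.
Square 4, 6: +4·2° lon, +6·1° lat → SW at lon -32°, lat -4°.
Cell spans 2° lon × 1° lat.
west -32.00, east -30.00.

-32.00, -30.00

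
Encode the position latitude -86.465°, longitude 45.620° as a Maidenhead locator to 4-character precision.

Shift to the Maidenhead origin (180°W, 90°S): lon 225.62, lat 3.53.
Field: lon ⌊225.62/20⌋ = 11 → L; lat ⌊3.53/10⌋ = 0 → A.
Square: lon ⌊5.62/2⌋ = 2; lat ⌊3.53/1⌋ = 3.

LA23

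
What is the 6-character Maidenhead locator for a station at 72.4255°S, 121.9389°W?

Shift to the Maidenhead origin (180°W, 90°S): lon 58.0611, lat 17.5745.
Field (20°×10°, letters A–R): 58.0611/20 → 2 → C, 17.5745/10 → 1 → B; chars CB.
Square (2°×1°, digits 0–9): 18.0611/2 → 9, 7.5745/1 → 7; chars 97.
Subsquare (5′×2.5′, letters a–x): 0.0611/0.0833333 → 0 → a, 0.5745/0.0416667 → 13 → n; chars an.

CB97an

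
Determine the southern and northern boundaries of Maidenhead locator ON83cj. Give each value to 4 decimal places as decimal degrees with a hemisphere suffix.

Field O=14, N=13: +14·20° lon, +13·10° lat → SW at lon 100°, lat 40°.
Square 8, 3: +8·2° lon, +3·1° lat → SW at lon 116°, lat 43°.
Subsquare c=2, j=9: +2·0.0833333° lon, +9·0.0416667° lat → SW at lon 116.167°, lat 43.375°.
Cell spans 0.0833333° lon × 0.0416667° lat.
south 43.3750° N, north 43.4167° N.

43.3750° N, 43.4167° N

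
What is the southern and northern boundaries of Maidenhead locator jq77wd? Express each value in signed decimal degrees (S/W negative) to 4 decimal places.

Field J=9, Q=16: +9·20° lon, +16·10° lat → SW at lon 0°, lat 70°.
Square 7, 7: +7·2° lon, +7·1° lat → SW at lon 14°, lat 77°.
Subsquare w=22, d=3: +22·0.0833333° lon, +3·0.0416667° lat → SW at lon 15.8333°, lat 77.125°.
Cell spans 0.0833333° lon × 0.0416667° lat.
south 77.1250, north 77.1667.

77.1250, 77.1667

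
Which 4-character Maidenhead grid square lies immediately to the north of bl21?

BL22

Latitude square 1; +1 → 2.
The longitude characters are unchanged.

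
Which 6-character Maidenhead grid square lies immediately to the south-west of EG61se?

Longitude subsquare s = 18; −1 → 17 = r.
Latitude subsquare e = 4; −1 → 3 = d.

EG61rd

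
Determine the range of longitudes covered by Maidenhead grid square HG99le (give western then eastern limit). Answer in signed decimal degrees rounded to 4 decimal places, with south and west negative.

Field H=7, G=6: +7·20° lon, +6·10° lat → SW at lon -40°, lat -30°.
Square 9, 9: +9·2° lon, +9·1° lat → SW at lon -22°, lat -21°.
Subsquare l=11, e=4: +11·0.0833333° lon, +4·0.0416667° lat → SW at lon -21.0833°, lat -20.8333°.
Cell spans 0.0833333° lon × 0.0416667° lat.
west -21.0833, east -21.0000.

-21.0833, -21.0000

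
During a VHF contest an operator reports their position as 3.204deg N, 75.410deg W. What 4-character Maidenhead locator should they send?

FJ23

Add 180° to longitude and 90° to latitude: 104.59, 93.20.
Field: 104.59/20 → 5 → F, 93.20/10 → 9 → J; chars FJ.
Square: 4.59/2 → 2, 3.20/1 → 3; chars 23.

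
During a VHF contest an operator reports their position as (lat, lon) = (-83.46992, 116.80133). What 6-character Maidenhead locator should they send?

Add 180° to longitude and 90° to latitude: 296.8013, 6.5301.
Field: lon ⌊296.8013/20⌋ = 14 → O; lat ⌊6.5301/10⌋ = 0 → A.
Square: lon ⌊16.8013/2⌋ = 8; lat ⌊6.5301/1⌋ = 6.
Subsquare: lon ⌊0.8013/0.0833333⌋ = 9 → j; lat ⌊0.5301/0.0416667⌋ = 12 → m.

OA86jm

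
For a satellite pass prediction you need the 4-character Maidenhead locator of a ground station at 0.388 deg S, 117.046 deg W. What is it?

DI19

Offset from 180°W / 90°S: lon 62.95°, lat 89.61°.
Field: 62.95/20 → 3 → D, 89.61/10 → 8 → I; chars DI.
Square: 2.95/2 → 1, 9.61/1 → 9; chars 19.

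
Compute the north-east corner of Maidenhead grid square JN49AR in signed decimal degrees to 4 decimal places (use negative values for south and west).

49.7500, 8.0833

Field J=9, N=13: +9·20° lon, +13·10° lat → SW at lon 0°, lat 40°.
Square 4, 9: +4·2° lon, +9·1° lat → SW at lon 8°, lat 49°.
Subsquare a=0, r=17: +0·0.0833333° lon, +17·0.0416667° lat → SW at lon 8°, lat 49.7083°.
Cell spans 0.0833333° lon × 0.0416667° lat. NE corner is SW corner plus one full cell.
latitude 49.7500, longitude 8.0833.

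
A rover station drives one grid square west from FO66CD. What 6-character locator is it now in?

FO66bd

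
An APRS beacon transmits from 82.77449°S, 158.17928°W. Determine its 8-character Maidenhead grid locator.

Add 180° to longitude and 90° to latitude: 21.82072, 7.22551.
Field: lon ⌊21.82072/20⌋ = 1 → B; lat ⌊7.22551/10⌋ = 0 → A.
Square: lon ⌊1.82072/2⌋ = 0; lat ⌊7.22551/1⌋ = 7.
Subsquare: lon ⌊1.82072/0.0833333⌋ = 21 → v; lat ⌊0.22551/0.0416667⌋ = 5 → f.
Extended square: lon ⌊0.07072/0.00833333⌋ = 8; lat ⌊0.01718/0.00416667⌋ = 4.

BA07vf84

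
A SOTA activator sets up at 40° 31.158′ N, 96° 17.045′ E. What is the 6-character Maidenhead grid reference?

Shift to the Maidenhead origin (180°W, 90°S): lon 276.2841, lat 130.5193.
Field: 276.2841/20 → 13 → N, 130.5193/10 → 13 → N; chars NN.
Square: 16.2841/2 → 8, 0.5193/1 → 0; chars 80.
Subsquare: 0.2841/0.0833333 → 3 → d, 0.5193/0.0416667 → 12 → m; chars dm.

NN80dm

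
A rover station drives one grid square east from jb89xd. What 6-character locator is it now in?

JB99ad

Longitude subsquare x = 23; +1 → 24, wraps to 0 = a, carry into square.
Longitude square 8; +1 → 9.
The latitude characters are unchanged.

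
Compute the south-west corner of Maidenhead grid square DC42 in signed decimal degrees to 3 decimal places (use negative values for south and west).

-68.000, -112.000

Field D=3, C=2: +3·20° lon, +2·10° lat → SW at lon -120°, lat -70°.
Square 4, 2: +4·2° lon, +2·1° lat → SW at lon -112°, lat -68°.
latitude -68.000, longitude -112.000.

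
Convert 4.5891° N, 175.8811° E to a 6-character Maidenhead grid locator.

Add 180° to longitude and 90° to latitude: 355.8811, 94.5891.
Field: lon ⌊355.8811/20⌋ = 17 → R; lat ⌊94.5891/10⌋ = 9 → J.
Square: lon ⌊15.8811/2⌋ = 7; lat ⌊4.5891/1⌋ = 4.
Subsquare: lon ⌊1.8811/0.0833333⌋ = 22 → w; lat ⌊0.5891/0.0416667⌋ = 14 → o.

RJ74wo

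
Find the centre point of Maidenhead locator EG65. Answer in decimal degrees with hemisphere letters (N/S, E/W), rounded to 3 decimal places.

Field E=4, G=6: +4·20° lon, +6·10° lat → SW at lon -100°, lat -30°.
Square 6, 5: +6·2° lon, +5·1° lat → SW at lon -88°, lat -25°.
Cell spans 2° lon × 1° lat. Centre is SW corner plus half of each.
latitude 24.500° S, longitude 87.000° W.

24.500° S, 87.000° W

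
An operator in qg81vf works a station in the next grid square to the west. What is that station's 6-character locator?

Longitude subsquare v = 21; −1 → 20 = u.
The latitude characters are unchanged.

QG81uf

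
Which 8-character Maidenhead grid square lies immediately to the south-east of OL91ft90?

OL91gs09

Longitude extended square 9; +1 → 10, wraps to 0, carry into subsquare.
Longitude subsquare f = 5; +1 → 6 = g.
Latitude extended square 0; −1 → -1, wraps to 9, carry into subsquare.
Latitude subsquare t = 19; −1 → 18 = s.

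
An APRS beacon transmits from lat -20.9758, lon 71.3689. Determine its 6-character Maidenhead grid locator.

MG59qa

Add 180° to longitude and 90° to latitude: 251.3689, 69.0242.
Field: lon ⌊251.3689/20⌋ = 12 → M; lat ⌊69.0242/10⌋ = 6 → G.
Square: lon ⌊11.3689/2⌋ = 5; lat ⌊9.0242/1⌋ = 9.
Subsquare: lon ⌊1.3689/0.0833333⌋ = 16 → q; lat ⌊0.0242/0.0416667⌋ = 0 → a.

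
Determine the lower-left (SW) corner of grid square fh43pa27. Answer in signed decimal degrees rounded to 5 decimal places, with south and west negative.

-16.97083, -70.73333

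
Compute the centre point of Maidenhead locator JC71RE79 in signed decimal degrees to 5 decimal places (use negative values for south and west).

Field J=9, C=2: +9·20° lon, +2·10° lat → SW at lon 0°, lat -70°.
Square 7, 1: +7·2° lon, +1·1° lat → SW at lon 14°, lat -69°.
Subsquare r=17, e=4: +17·0.0833333° lon, +4·0.0416667° lat → SW at lon 15.4167°, lat -68.8333°.
Extended square 7, 9: +7·0.00833333° lon, +9·0.00416667° lat → SW at lon 15.475°, lat -68.7958°.
Cell spans 0.00833333° lon × 0.00416667° lat. Centre is SW corner plus half of each.
latitude -68.79375, longitude 15.47917.

-68.79375, 15.47917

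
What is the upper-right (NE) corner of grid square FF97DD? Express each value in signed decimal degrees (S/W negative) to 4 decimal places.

-32.8333, -61.6667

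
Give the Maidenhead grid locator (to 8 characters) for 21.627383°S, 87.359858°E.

Shift to the Maidenhead origin (180°W, 90°S): lon 267.35986, lat 68.37262.
Field: lon ⌊267.35986/20⌋ = 13 → N; lat ⌊68.37262/10⌋ = 6 → G.
Square: lon ⌊7.35986/2⌋ = 3; lat ⌊8.37262/1⌋ = 8.
Subsquare: lon ⌊1.35986/0.0833333⌋ = 16 → q; lat ⌊0.37262/0.0416667⌋ = 8 → i.
Extended square: lon ⌊0.02652/0.00833333⌋ = 3; lat ⌊0.03928/0.00416667⌋ = 9.

NG38qi39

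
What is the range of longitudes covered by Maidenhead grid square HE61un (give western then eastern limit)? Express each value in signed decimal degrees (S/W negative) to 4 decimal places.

-26.3333, -26.2500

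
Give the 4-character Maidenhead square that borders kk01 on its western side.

JK91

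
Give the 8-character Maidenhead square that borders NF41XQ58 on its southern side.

Latitude extended square 8; −1 → 7.
The longitude characters are unchanged.

NF41xq57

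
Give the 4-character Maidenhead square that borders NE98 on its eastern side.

OE08

Longitude square 9; +1 → 10, wraps to 0, carry into field.
Longitude field N = 13; +1 → 14 = O.
The latitude characters are unchanged.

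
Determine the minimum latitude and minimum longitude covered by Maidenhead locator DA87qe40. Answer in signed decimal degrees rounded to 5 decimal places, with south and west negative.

Field D=3, A=0: +3·20° lon, +0·10° lat → SW at lon -120°, lat -90°.
Square 8, 7: +8·2° lon, +7·1° lat → SW at lon -104°, lat -83°.
Subsquare q=16, e=4: +16·0.0833333° lon, +4·0.0416667° lat → SW at lon -102.667°, lat -82.8333°.
Extended square 4, 0: +4·0.00833333° lon, +0·0.00416667° lat → SW at lon -102.633°, lat -82.8333°.
latitude -82.83333, longitude -102.63333.

-82.83333, -102.63333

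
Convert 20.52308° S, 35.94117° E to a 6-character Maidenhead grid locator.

KG79xl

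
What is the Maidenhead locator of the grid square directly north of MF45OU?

Latitude subsquare u = 20; +1 → 21 = v.
The longitude characters are unchanged.

MF45ov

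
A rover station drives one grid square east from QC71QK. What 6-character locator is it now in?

Longitude subsquare q = 16; +1 → 17 = r.
The latitude characters are unchanged.

QC71rk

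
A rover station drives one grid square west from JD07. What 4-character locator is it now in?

ID97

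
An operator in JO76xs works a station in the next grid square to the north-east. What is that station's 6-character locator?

Longitude subsquare x = 23; +1 → 24, wraps to 0 = a, carry into square.
Longitude square 7; +1 → 8.
Latitude subsquare s = 18; +1 → 19 = t.

JO86at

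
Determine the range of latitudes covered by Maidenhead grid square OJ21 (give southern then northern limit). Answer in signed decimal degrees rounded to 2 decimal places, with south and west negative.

1.00, 2.00

Field O=14, J=9: +14·20° lon, +9·10° lat → SW at lon 100°, lat 0°.
Square 2, 1: +2·2° lon, +1·1° lat → SW at lon 104°, lat 1°.
Cell spans 2° lon × 1° lat.
south 1.00, north 2.00.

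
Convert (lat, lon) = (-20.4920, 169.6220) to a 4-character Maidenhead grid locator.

Add 180° to longitude and 90° to latitude: 349.62, 69.51.
Field: lon ⌊349.62/20⌋ = 17 → R; lat ⌊69.51/10⌋ = 6 → G.
Square: lon ⌊9.62/2⌋ = 4; lat ⌊9.51/1⌋ = 9.

RG49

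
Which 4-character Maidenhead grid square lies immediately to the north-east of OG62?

Longitude square 6; +1 → 7.
Latitude square 2; +1 → 3.

OG73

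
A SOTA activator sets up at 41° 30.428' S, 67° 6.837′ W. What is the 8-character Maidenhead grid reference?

Offset from 180°W / 90°S: lon 112.88605°, lat 48.49287°.
Field: lon ⌊112.88605/20⌋ = 5 → F; lat ⌊48.49287/10⌋ = 4 → E.
Square: lon ⌊12.88605/2⌋ = 6; lat ⌊8.49287/1⌋ = 8.
Subsquare: lon ⌊0.88605/0.0833333⌋ = 10 → k; lat ⌊0.49287/0.0416667⌋ = 11 → l.
Extended square: lon ⌊0.05272/0.00833333⌋ = 6; lat ⌊0.03453/0.00416667⌋ = 8.

FE68kl68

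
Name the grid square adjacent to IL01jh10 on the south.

IL01jg19

Latitude extended square 0; −1 → -1, wraps to 9, carry into subsquare.
Latitude subsquare h = 7; −1 → 6 = g.
The longitude characters are unchanged.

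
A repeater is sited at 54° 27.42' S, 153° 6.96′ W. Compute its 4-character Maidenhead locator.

BD35

Add 180° to longitude and 90° to latitude: 26.88, 35.54.
Field: 26.88/20 → 1 → B, 35.54/10 → 3 → D; chars BD.
Square: 6.88/2 → 3, 5.54/1 → 5; chars 35.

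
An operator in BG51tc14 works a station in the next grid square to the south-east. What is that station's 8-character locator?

BG51tc23

Longitude extended square 1; +1 → 2.
Latitude extended square 4; −1 → 3.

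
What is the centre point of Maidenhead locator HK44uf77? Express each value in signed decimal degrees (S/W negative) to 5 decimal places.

14.23958, -30.27083

Field H=7, K=10: +7·20° lon, +10·10° lat → SW at lon -40°, lat 10°.
Square 4, 4: +4·2° lon, +4·1° lat → SW at lon -32°, lat 14°.
Subsquare u=20, f=5: +20·0.0833333° lon, +5·0.0416667° lat → SW at lon -30.3333°, lat 14.2083°.
Extended square 7, 7: +7·0.00833333° lon, +7·0.00416667° lat → SW at lon -30.275°, lat 14.2375°.
Cell spans 0.00833333° lon × 0.00416667° lat. Centre is SW corner plus half of each.
latitude 14.23958, longitude -30.27083.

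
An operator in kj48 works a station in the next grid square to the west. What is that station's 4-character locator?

KJ38

Longitude square 4; −1 → 3.
The latitude characters are unchanged.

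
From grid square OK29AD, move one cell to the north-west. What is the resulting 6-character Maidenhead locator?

Longitude subsquare a = 0; −1 → -1, wraps to 23 = x, carry into square.
Longitude square 2; −1 → 1.
Latitude subsquare d = 3; +1 → 4 = e.

OK19xe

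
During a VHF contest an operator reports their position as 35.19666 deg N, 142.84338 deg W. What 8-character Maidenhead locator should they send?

Offset from 180°W / 90°S: lon 37.15662°, lat 125.19666°.
Field: lon ⌊37.15662/20⌋ = 1 → B; lat ⌊125.19666/10⌋ = 12 → M.
Square: lon ⌊17.15662/2⌋ = 8; lat ⌊5.19666/1⌋ = 5.
Subsquare: lon ⌊1.15662/0.0833333⌋ = 13 → n; lat ⌊0.19666/0.0416667⌋ = 4 → e.
Extended square: lon ⌊0.07329/0.00833333⌋ = 8; lat ⌊0.02999/0.00416667⌋ = 7.

BM85ne87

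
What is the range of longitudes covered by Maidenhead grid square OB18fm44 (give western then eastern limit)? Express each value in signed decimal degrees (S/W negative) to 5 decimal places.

102.45000, 102.45833

Field O=14, B=1: +14·20° lon, +1·10° lat → SW at lon 100°, lat -80°.
Square 1, 8: +1·2° lon, +8·1° lat → SW at lon 102°, lat -72°.
Subsquare f=5, m=12: +5·0.0833333° lon, +12·0.0416667° lat → SW at lon 102.417°, lat -71.5°.
Extended square 4, 4: +4·0.00833333° lon, +4·0.00416667° lat → SW at lon 102.45°, lat -71.4833°.
Cell spans 0.00833333° lon × 0.00416667° lat.
west 102.45000, east 102.45833.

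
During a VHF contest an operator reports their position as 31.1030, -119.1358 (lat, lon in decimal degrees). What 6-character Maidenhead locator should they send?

DM01kc

Offset from 180°W / 90°S: lon 60.8642°, lat 121.1030°.
Field: 60.8642/20 → 3 → D, 121.1030/10 → 12 → M; chars DM.
Square: 0.8642/2 → 0, 1.1030/1 → 1; chars 01.
Subsquare: 0.8642/0.0833333 → 10 → k, 0.1030/0.0416667 → 2 → c; chars kc.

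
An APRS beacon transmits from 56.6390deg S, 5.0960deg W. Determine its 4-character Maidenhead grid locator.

ID73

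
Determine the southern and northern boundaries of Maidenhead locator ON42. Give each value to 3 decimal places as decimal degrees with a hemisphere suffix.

42.000° N, 43.000° N

Field O=14, N=13: +14·20° lon, +13·10° lat → SW at lon 100°, lat 40°.
Square 4, 2: +4·2° lon, +2·1° lat → SW at lon 108°, lat 42°.
Cell spans 2° lon × 1° lat.
south 42.000° N, north 43.000° N.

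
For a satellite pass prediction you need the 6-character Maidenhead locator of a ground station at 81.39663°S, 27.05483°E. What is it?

Offset from 180°W / 90°S: lon 207.0548°, lat 8.6034°.
Field: 207.0548/20 → 10 → K, 8.6034/10 → 0 → A; chars KA.
Square: 7.0548/2 → 3, 8.6034/1 → 8; chars 38.
Subsquare: 1.0548/0.0833333 → 12 → m, 0.6034/0.0416667 → 14 → o; chars mo.

KA38mo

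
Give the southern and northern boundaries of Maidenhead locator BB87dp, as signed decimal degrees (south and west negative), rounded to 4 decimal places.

-72.3750, -72.3333

Field B=1, B=1: +1·20° lon, +1·10° lat → SW at lon -160°, lat -80°.
Square 8, 7: +8·2° lon, +7·1° lat → SW at lon -144°, lat -73°.
Subsquare d=3, p=15: +3·0.0833333° lon, +15·0.0416667° lat → SW at lon -143.75°, lat -72.375°.
Cell spans 0.0833333° lon × 0.0416667° lat.
south -72.3750, north -72.3333.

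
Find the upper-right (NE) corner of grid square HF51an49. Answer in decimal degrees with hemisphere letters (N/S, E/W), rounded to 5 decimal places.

38.41667° S, 29.95833° W

Field H=7, F=5: +7·20° lon, +5·10° lat → SW at lon -40°, lat -40°.
Square 5, 1: +5·2° lon, +1·1° lat → SW at lon -30°, lat -39°.
Subsquare a=0, n=13: +0·0.0833333° lon, +13·0.0416667° lat → SW at lon -30°, lat -38.4583°.
Extended square 4, 9: +4·0.00833333° lon, +9·0.00416667° lat → SW at lon -29.9667°, lat -38.4208°.
Cell spans 0.00833333° lon × 0.00416667° lat. NE corner is SW corner plus one full cell.
latitude 38.41667° S, longitude 29.95833° W.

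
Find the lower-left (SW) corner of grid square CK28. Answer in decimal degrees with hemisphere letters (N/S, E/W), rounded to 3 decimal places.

18.000° N, 136.000° W

Field C=2, K=10: +2·20° lon, +10·10° lat → SW at lon -140°, lat 10°.
Square 2, 8: +2·2° lon, +8·1° lat → SW at lon -136°, lat 18°.
latitude 18.000° N, longitude 136.000° W.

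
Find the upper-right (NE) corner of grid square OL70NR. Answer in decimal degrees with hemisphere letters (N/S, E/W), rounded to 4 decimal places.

Field O=14, L=11: +14·20° lon, +11·10° lat → SW at lon 100°, lat 20°.
Square 7, 0: +7·2° lon, +0·1° lat → SW at lon 114°, lat 20°.
Subsquare n=13, r=17: +13·0.0833333° lon, +17·0.0416667° lat → SW at lon 115.083°, lat 20.7083°.
Cell spans 0.0833333° lon × 0.0416667° lat. NE corner is SW corner plus one full cell.
latitude 20.7500° N, longitude 115.1667° E.

20.7500° N, 115.1667° E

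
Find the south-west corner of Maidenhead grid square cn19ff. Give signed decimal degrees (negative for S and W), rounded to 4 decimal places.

49.2083, -137.5833

Field C=2, N=13: +2·20° lon, +13·10° lat → SW at lon -140°, lat 40°.
Square 1, 9: +1·2° lon, +9·1° lat → SW at lon -138°, lat 49°.
Subsquare f=5, f=5: +5·0.0833333° lon, +5·0.0416667° lat → SW at lon -137.583°, lat 49.2083°.
latitude 49.2083, longitude -137.5833.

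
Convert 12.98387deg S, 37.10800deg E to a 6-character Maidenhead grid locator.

KH87na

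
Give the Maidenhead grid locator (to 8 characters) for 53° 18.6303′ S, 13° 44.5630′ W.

ID36dq05

Offset from 180°W / 90°S: lon 166.25728°, lat 36.68950°.
Field: lon ⌊166.25728/20⌋ = 8 → I; lat ⌊36.68950/10⌋ = 3 → D.
Square: lon ⌊6.25728/2⌋ = 3; lat ⌊6.68950/1⌋ = 6.
Subsquare: lon ⌊0.25728/0.0833333⌋ = 3 → d; lat ⌊0.68950/0.0416667⌋ = 16 → q.
Extended square: lon ⌊0.00728/0.00833333⌋ = 0; lat ⌊0.02283/0.00416667⌋ = 5.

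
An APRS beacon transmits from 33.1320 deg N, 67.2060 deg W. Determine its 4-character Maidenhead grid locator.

FM63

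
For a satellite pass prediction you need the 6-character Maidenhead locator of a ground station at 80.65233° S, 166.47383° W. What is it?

AA69si

Shift to the Maidenhead origin (180°W, 90°S): lon 13.5262, lat 9.3477.
Field: 13.5262/20 → 0 → A, 9.3477/10 → 0 → A; chars AA.
Square: 13.5262/2 → 6, 9.3477/1 → 9; chars 69.
Subsquare: 1.5262/0.0833333 → 18 → s, 0.3477/0.0416667 → 8 → i; chars si.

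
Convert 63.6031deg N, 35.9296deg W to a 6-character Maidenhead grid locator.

Offset from 180°W / 90°S: lon 144.0704°, lat 153.6031°.
Field (20°×10°, letters A–R): 144.0704/20 → 7 → H, 153.6031/10 → 15 → P; chars HP.
Square (2°×1°, digits 0–9): 4.0704/2 → 2, 3.6031/1 → 3; chars 23.
Subsquare (5′×2.5′, letters a–x): 0.0704/0.0833333 → 0 → a, 0.6031/0.0416667 → 14 → o; chars ao.

HP23ao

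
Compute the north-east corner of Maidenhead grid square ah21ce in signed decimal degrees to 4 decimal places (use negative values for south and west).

Field A=0, H=7: +0·20° lon, +7·10° lat → SW at lon -180°, lat -20°.
Square 2, 1: +2·2° lon, +1·1° lat → SW at lon -176°, lat -19°.
Subsquare c=2, e=4: +2·0.0833333° lon, +4·0.0416667° lat → SW at lon -175.833°, lat -18.8333°.
Cell spans 0.0833333° lon × 0.0416667° lat. NE corner is SW corner plus one full cell.
latitude -18.7917, longitude -175.7500.

-18.7917, -175.7500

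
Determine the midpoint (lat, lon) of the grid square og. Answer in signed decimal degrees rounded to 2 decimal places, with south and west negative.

Field O=14, G=6: +14·20° lon, +6·10° lat → SW at lon 100°, lat -30°.
Cell spans 20° lon × 10° lat. Centre is SW corner plus half of each.
latitude -25.00, longitude 110.00.

-25.00, 110.00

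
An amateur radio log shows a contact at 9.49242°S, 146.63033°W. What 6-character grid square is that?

BI60qm

Offset from 180°W / 90°S: lon 33.3697°, lat 80.5076°.
Field: 33.3697/20 → 1 → B, 80.5076/10 → 8 → I; chars BI.
Square: 13.3697/2 → 6, 0.5076/1 → 0; chars 60.
Subsquare: 1.3697/0.0833333 → 16 → q, 0.5076/0.0416667 → 12 → m; chars qm.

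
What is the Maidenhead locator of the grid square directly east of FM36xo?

Longitude subsquare x = 23; +1 → 24, wraps to 0 = a, carry into square.
Longitude square 3; +1 → 4.
The latitude characters are unchanged.

FM46ao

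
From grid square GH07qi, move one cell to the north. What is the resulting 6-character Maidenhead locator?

Latitude subsquare i = 8; +1 → 9 = j.
The longitude characters are unchanged.

GH07qj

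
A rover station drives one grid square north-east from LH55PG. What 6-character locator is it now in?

LH55qh

Longitude subsquare p = 15; +1 → 16 = q.
Latitude subsquare g = 6; +1 → 7 = h.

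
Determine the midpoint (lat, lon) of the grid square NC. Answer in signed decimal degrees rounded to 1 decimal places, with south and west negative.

Field N=13, C=2: +13·20° lon, +2·10° lat → SW at lon 80°, lat -70°.
Cell spans 20° lon × 10° lat. Centre is SW corner plus half of each.
latitude -65.0, longitude 90.0.

-65.0, 90.0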